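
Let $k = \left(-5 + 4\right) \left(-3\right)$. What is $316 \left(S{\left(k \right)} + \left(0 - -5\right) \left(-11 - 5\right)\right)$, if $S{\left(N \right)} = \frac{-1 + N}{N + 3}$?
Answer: $- \frac{75524}{3} \approx -25175.0$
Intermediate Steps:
$k = 3$ ($k = \left(-1\right) \left(-3\right) = 3$)
$S{\left(N \right)} = \frac{-1 + N}{3 + N}$
$316 \left(S{\left(k \right)} + \left(0 - -5\right) \left(-11 - 5\right)\right) = 316 \left(\frac{-1 + 3}{3 + 3} + \left(0 - -5\right) \left(-11 - 5\right)\right) = 316 \left(\frac{1}{6} \cdot 2 + \left(0 + 5\right) \left(-16\right)\right) = 316 \left(\frac{1}{6} \cdot 2 + 5 \left(-16\right)\right) = 316 \left(\frac{1}{3} - 80\right) = 316 \left(- \frac{239}{3}\right) = - \frac{75524}{3}$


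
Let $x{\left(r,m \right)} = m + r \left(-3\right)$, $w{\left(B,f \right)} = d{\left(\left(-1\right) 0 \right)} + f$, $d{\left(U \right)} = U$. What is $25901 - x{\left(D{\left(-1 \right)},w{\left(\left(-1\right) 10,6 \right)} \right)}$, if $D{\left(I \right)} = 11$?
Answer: $25928$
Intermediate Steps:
$w{\left(B,f \right)} = f$ ($w{\left(B,f \right)} = \left(-1\right) 0 + f = 0 + f = f$)
$x{\left(r,m \right)} = m - 3 r$
$25901 - x{\left(D{\left(-1 \right)},w{\left(\left(-1\right) 10,6 \right)} \right)} = 25901 - \left(6 - 33\right) = 25901 - -27 = 25901 + 27 = 25928$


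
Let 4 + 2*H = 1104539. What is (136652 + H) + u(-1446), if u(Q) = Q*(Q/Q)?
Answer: 1374947/2 ≈ 6.8747e+5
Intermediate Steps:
H = 1104535/2 (H = -2 + (1/2)*1104539 = -2 + 1104539/2 = 1104535/2 ≈ 5.5227e+5)
u(Q) = Q (u(Q) = Q*1 = Q)
(136652 + H) + u(-1446) = (136652 + 1104535/2) - 1446 = 1377839/2 - 1446 = 1374947/2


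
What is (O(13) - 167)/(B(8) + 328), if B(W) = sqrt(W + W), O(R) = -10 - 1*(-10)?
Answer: -167/332 ≈ -0.50301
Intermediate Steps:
O(R) = 0 (O(R) = -10 + 10 = 0)
B(W) = sqrt(2)*sqrt(W) (B(W) = sqrt(2*W) = sqrt(2)*sqrt(W))
(O(13) - 167)/(B(8) + 328) = (0 - 167)/(sqrt(2)*sqrt(8) + 328) = -167/(sqrt(2)*(2*sqrt(2)) + 328) = -167/(4 + 328) = -167/332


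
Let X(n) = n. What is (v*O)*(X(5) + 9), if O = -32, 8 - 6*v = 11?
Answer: 224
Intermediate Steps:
v = -1/2 (v = 4/3 - 1/6*11 = 4/3 - 11/6 = -1/2 ≈ -0.50000)
(v*O)*(X(5) + 9) = (-1/2*(-32))*(5 + 9) = 16*14 = 224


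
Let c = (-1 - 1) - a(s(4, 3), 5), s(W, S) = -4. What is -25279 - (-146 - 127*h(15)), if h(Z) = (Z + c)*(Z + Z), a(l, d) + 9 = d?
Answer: 39637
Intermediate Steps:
a(l, d) = -9 + d
c = 2 (c = (-1 - 1) - (-9 + 5) = -2 - 1*(-4) = -2 + 4 = 2)
h(Z) = 2*Z*(2 + Z) (h(Z) = (Z + 2)*(Z + Z) = (2 + Z)*(2*Z) = 2*Z*(2 + Z))
-25279 - (-146 - 127*h(15)) = -25279 - (-146 - 254*15*(2 + 15)) = -25279 - (-146 - 254*15*17) = -25279 - (-146 - 127*510) = -25279 - (-146 - 64770) = -25279 - 1*(-64916) = -25279 + 64916 = 39637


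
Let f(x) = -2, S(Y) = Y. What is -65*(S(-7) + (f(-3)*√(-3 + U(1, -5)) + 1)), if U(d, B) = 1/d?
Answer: 390 + 130*I*√2 ≈ 390.0 + 183.85*I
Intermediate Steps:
U(d, B) = 1/d
-65*(S(-7) + (f(-3)*√(-3 + U(1, -5)) + 1)) = -65*(-7 + (-2*√(-3 + 1/1) + 1)) = -65*(-7 + (-2*√(-3 + 1) + 1)) = -65*(-7 + (-2*I*√2 + 1)) = -65*(-7 + (1 - 2*I*√2)) = -65*(-6 - 2*I*√2) = 390 + 130*I*√2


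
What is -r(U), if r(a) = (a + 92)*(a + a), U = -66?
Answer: 3432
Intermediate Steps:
r(a) = 2*a*(92 + a) (r(a) = (92 + a)*(2*a) = 2*a*(92 + a))
-r(U) = -2*(-66)*(92 - 66) = -2*(-66)*26 = -1*(-3432) = 3432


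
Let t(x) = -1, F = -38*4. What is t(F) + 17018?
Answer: 17017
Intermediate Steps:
F = -152
t(F) + 17018 = -1 + 17018 = 17017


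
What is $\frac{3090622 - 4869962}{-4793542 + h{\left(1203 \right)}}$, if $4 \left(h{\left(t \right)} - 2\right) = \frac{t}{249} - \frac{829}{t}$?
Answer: $\frac{177665319660}{478630072061} \approx 0.3712$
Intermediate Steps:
$h{\left(t \right)} = 2 - \frac{829}{4 t} + \frac{t}{996}$ ($h{\left(t \right)} = 2 + \frac{\frac{t}{249} - \frac{829}{t}}{4} = 2 + \frac{- \frac{829}{t} + \frac{t}{249}}{4} = 2 + \left(- \frac{829}{4 t} + \frac{t}{996}\right) = 2 - \frac{829}{4 t} + \frac{t}{996}$)
$\frac{3090622 - 4869962}{-4793542 + h{\left(1203 \right)}} = \frac{3090622 - 4869962}{-4793542 + \frac{-206421 + 1203 \left(1992 + 1203\right)}{996 \cdot 1203}} = - \frac{1779340}{-4793542 + \frac{1}{996} \cdot \frac{1}{1203} \left(-206421 + 1203 \cdot 3195\right)} = - \frac{1779340}{-4793542 + \frac{1}{996} \cdot \frac{1}{1203} \left(-206421 + 3843585\right)} = - \frac{1779340}{-4793542 + \frac{1}{996} \cdot \frac{1}{1203} \cdot 3637164} = - \frac{1779340}{-4793542 + \frac{303097}{99849}} = - \frac{1779340}{- \frac{478630072061}{99849}} = \left(-1779340\right) \left(- \frac{99849}{478630072061}\right) = \frac{177665319660}{478630072061}$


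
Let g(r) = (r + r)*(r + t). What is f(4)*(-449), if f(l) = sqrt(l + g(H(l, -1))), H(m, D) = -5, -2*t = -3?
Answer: -449*sqrt(39) ≈ -2804.0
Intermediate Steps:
t = 3/2 (t = -1/2*(-3) = 3/2 ≈ 1.5000)
g(r) = 2*r*(3/2 + r) (g(r) = (r + r)*(r + 3/2) = (2*r)*(3/2 + r) = 2*r*(3/2 + r))
f(l) = sqrt(35 + l) (f(l) = sqrt(l - 5*(3 + 2*(-5))) = sqrt(l - 5*(3 - 10)) = sqrt(l - 5*(-7)) = sqrt(l + 35) = sqrt(35 + l))
f(4)*(-449) = sqrt(35 + 4)*(-449) = sqrt(39)*(-449) = -449*sqrt(39)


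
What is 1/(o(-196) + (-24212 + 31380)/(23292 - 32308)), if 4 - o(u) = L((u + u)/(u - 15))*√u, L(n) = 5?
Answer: 20769/31819789 + 907235*I/63639578 ≈ 0.00065271 + 0.014256*I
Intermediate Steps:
o(u) = 4 - 5*√u
1/(o(-196) + (-24212 + 31380)/(23292 - 32308)) = 1/((4 - 70*I) + (-24212 + 31380)/(23292 - 32308)) = 1/((4 - 70*I) + 7168/(-9016)) = 1/((4 - 70*I) + 7168*(-1/9016)) = 1/((4 - 70*I) - 128/161) = 1/(516/161 - 70*I) = 25921*(516/161 + 70*I)/127279156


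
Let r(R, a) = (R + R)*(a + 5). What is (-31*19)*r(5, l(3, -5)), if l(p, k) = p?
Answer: -47120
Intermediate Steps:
r(R, a) = 2*R*(5 + a) (r(R, a) = (2*R)*(5 + a) = 2*R*(5 + a))
(-31*19)*r(5, l(3, -5)) = (-31*19)*(2*5*(5 + 3)) = -1178*5*8 = -589*80 = -47120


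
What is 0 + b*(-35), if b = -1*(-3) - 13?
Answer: 350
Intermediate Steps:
b = -10 (b = 3 - 13 = -10)
0 + b*(-35) = 0 - 10*(-35) = 0 + 350 = 350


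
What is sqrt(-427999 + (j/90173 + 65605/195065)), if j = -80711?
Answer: I*sqrt(5296818039714108323553189)/3517919249 ≈ 654.22*I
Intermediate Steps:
sqrt(-427999 + (j/90173 + 65605/195065)) = sqrt(-427999 + (-80711/90173 + 65605/195065)) = sqrt(-427999 + (-80711*1/90173 + 65605*(1/195065))) = sqrt(-427999 + (-80711/90173 + 13121/39013)) = sqrt(-427999 - 1965618310/3517919249) = sqrt(-1505667886271061/3517919249) = I*sqrt(5296818039714108323553189)/3517919249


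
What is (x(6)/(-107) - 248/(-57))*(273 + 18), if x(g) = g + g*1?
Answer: 2507644/2033 ≈ 1233.5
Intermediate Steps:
x(g) = 2*g (x(g) = g + g = 2*g)
(x(6)/(-107) - 248/(-57))*(273 + 18) = ((2*6)/(-107) - 248/(-57))*(273 + 18) = (12*(-1/107) - 248*(-1/57))*291 = (-12/107 + 248/57)*291 = (25852/6099)*291 = 2507644/2033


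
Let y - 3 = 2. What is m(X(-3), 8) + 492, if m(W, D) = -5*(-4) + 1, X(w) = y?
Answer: 513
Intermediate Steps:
y = 5 (y = 3 + 2 = 5)
X(w) = 5
m(W, D) = 21 (m(W, D) = 20 + 1 = 21)
m(X(-3), 8) + 492 = 21 + 492 = 513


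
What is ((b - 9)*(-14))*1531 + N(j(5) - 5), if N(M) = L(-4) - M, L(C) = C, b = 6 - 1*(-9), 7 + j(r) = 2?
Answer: -128598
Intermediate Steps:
j(r) = -5 (j(r) = -7 + 2 = -5)
b = 15 (b = 6 + 9 = 15)
N(M) = -4 - M
((b - 9)*(-14))*1531 + N(j(5) - 5) = ((15 - 9)*(-14))*1531 + (-4 - (-5 - 5)) = (6*(-14))*1531 + (-4 - 1*(-10)) = -84*1531 + (-4 + 10) = -128604 + 6 = -128598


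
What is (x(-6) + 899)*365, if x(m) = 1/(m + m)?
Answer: 3937255/12 ≈ 3.2810e+5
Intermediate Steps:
x(m) = 1/(2*m)
(x(-6) + 899)*365 = ((½)/(-6) + 899)*365 = ((½)*(-⅙) + 899)*365 = (-1/12 + 899)*365 = (10787/12)*365 = 3937255/12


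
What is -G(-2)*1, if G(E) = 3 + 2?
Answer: -5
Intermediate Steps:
G(E) = 5
-G(-2)*1 = -1*5*1 = -5*1 = -5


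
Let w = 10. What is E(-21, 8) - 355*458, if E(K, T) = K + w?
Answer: -162601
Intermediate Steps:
E(K, T) = 10 + K (E(K, T) = K + 10 = 10 + K)
E(-21, 8) - 355*458 = (10 - 21) - 355*458 = -11 - 162590 = -162601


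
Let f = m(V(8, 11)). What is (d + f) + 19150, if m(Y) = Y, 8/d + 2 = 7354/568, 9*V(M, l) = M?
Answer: 535881470/27981 ≈ 19152.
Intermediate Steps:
V(M, l) = M/9
d = 2272/3109 (d = 8/(-2 + 7354/568) = 8/(-2 + 7354*(1/568)) = 8/(-2 + 3677/284) = 8/(3109/284) = 8*(284/3109) = 2272/3109 ≈ 0.73078)
f = 8/9 (f = (⅑)*8 = 8/9 ≈ 0.88889)
(d + f) + 19150 = (2272/3109 + 8/9) + 19150 = 45320/27981 + 19150 = 535881470/27981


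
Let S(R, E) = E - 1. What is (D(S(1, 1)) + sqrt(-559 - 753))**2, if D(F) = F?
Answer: -1312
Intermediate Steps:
S(R, E) = -1 + E
(D(S(1, 1)) + sqrt(-559 - 753))**2 = ((-1 + 1) + sqrt(-559 - 753))**2 = (0 + sqrt(-1312))**2 = (0 + 4*I*sqrt(82))**2 = (4*I*sqrt(82))**2 = -1312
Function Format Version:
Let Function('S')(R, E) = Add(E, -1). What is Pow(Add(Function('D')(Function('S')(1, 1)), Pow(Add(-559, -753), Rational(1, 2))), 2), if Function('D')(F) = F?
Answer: -1312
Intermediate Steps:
Function('S')(R, E) = Add(-1, E)
Pow(Add(Function('D')(Function('S')(1, 1)), Pow(Add(-559, -753), Rational(1, 2))), 2) = Pow(Add(Add(-1, 1), Pow(Add(-559, -753), Rational(1, 2))), 2) = Pow(Add(0, Pow(-1312, Rational(1, 2))), 2) = Pow(Add(0, Mul(4, I, Pow(82, Rational(1, 2)))), 2) = Pow(Mul(4, I, Pow(82, Rational(1, 2))), 2) = -1312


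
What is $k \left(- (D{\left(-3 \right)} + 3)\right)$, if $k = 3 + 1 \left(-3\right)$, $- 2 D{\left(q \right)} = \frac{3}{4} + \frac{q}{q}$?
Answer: $0$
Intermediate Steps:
$D{\left(q \right)} = - \frac{7}{8}$ ($D{\left(q \right)} = - \frac{\frac{3}{4} + \frac{q}{q}}{2} = - \frac{3 \cdot \frac{1}{4} + 1}{2} = - \frac{\frac{3}{4} + 1}{2} = \left(- \frac{1}{2}\right) \frac{7}{4} = - \frac{7}{8}$)
$k = 0$ ($k = 3 - 3 = 0$)
$k \left(- (D{\left(-3 \right)} + 3)\right) = 0 \left(- (- \frac{7}{8} + 3)\right) = 0 \left(\left(-1\right) \frac{17}{8}\right) = 0 \left(- \frac{17}{8}\right) = 0$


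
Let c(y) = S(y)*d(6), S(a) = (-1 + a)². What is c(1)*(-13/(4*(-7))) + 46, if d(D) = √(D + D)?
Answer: 46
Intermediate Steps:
d(D) = √2*√D (d(D) = √(2*D) = √2*√D)
c(y) = 2*√3*(-1 + y)² (c(y) = (-1 + y)²*(√2*√6) = (-1 + y)²*(2*√3) = 2*√3*(-1 + y)²)
c(1)*(-13/(4*(-7))) + 46 = (2*√3*(-1 + 1)²)*(-13/(4*(-7))) + 46 = (2*√3*0²)*(-13/(-28)) + 46 = (2*√3*0)*(-13*(-1/28)) + 46 = 0*(13/28) + 46 = 0 + 46 = 46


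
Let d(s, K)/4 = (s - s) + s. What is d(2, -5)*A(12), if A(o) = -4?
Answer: -32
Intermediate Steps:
d(s, K) = 4*s (d(s, K) = 4*((s - s) + s) = 4*(0 + s) = 4*s)
d(2, -5)*A(12) = (4*2)*(-4) = 8*(-4) = -32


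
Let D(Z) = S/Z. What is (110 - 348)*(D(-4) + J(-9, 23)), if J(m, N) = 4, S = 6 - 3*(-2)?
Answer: -238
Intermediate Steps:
S = 12 (S = 6 + 6 = 12)
D(Z) = 12/Z
(110 - 348)*(D(-4) + J(-9, 23)) = (110 - 348)*(12/(-4) + 4) = -238*(12*(-1/4) + 4) = -238*(-3 + 4) = -238*1 = -238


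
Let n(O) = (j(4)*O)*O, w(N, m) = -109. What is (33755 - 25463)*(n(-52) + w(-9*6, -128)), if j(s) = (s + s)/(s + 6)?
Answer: 85167132/5 ≈ 1.7033e+7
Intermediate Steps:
j(s) = 2*s/(6 + s) (j(s) = (2*s)/(6 + s) = 2*s/(6 + s))
n(O) = 4*O²/5 (n(O) = ((2*4/(6 + 4))*O)*O = ((2*4/10)*O)*O = ((2*4*(⅒))*O)*O = (4*O/5)*O = 4*O²/5)
(33755 - 25463)*(n(-52) + w(-9*6, -128)) = (33755 - 25463)*((⅘)*(-52)² - 109) = 8292*((⅘)*2704 - 109) = 8292*(10816/5 - 109) = 8292*(10271/5) = 85167132/5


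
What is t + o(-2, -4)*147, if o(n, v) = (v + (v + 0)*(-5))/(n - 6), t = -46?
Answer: -340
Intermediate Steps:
o(n, v) = -4*v/(-6 + n) (o(n, v) = (v + v*(-5))/(-6 + n) = (v - 5*v)/(-6 + n) = (-4*v)/(-6 + n) = -4*v/(-6 + n))
t + o(-2, -4)*147 = -46 - 4*(-4)/(-6 - 2)*147 = -46 - 4*(-4)/(-8)*147 = -46 - 4*(-4)*(-1/8)*147 = -46 - 2*147 = -46 - 294 = -340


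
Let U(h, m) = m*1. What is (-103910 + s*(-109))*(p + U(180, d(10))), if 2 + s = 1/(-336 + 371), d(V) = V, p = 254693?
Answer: -924400984287/35 ≈ -2.6411e+10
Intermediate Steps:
U(h, m) = m
s = -69/35 (s = -2 + 1/(-336 + 371) = -2 + 1/35 = -69/35 ≈ -1.9714)
(-103910 + s*(-109))*(p + U(180, d(10))) = (-103910 - 69/35*(-109))*(254693 + 10) = (-103910 + 7521/35)*254703 = -3629329/35*254703 = -924400984287/35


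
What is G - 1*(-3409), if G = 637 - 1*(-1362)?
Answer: 5408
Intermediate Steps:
G = 1999 (G = 637 + 1362 = 1999)
G - 1*(-3409) = 1999 - 1*(-3409) = 1999 + 3409 = 5408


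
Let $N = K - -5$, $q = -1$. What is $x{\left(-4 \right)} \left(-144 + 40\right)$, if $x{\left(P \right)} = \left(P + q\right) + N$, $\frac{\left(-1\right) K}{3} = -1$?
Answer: $-312$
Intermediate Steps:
$K = 3$ ($K = \left(-3\right) \left(-1\right) = 3$)
$N = 8$ ($N = 3 - -5 = 3 + 5 = 8$)
$x{\left(P \right)} = 7 + P$ ($x{\left(P \right)} = \left(P - 1\right) + 8 = \left(-1 + P\right) + 8 = 7 + P$)
$x{\left(-4 \right)} \left(-144 + 40\right) = \left(7 - 4\right) \left(-144 + 40\right) = 3 \left(-104\right) = -312$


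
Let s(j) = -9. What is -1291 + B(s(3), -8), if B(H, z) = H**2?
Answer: -1210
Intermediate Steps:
-1291 + B(s(3), -8) = -1291 + (-9)**2 = -1291 + 81 = -1210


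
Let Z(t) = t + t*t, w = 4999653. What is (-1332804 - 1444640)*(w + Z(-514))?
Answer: -14618618215740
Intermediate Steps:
Z(t) = t + t²
(-1332804 - 1444640)*(w + Z(-514)) = (-1332804 - 1444640)*(4999653 - 514*(1 - 514)) = -2777444*(4999653 - 514*(-513)) = -2777444*(4999653 + 263682) = -2777444*5263335 = -14618618215740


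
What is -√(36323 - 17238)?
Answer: -√19085 ≈ -138.15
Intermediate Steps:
-√(36323 - 17238) = -√19085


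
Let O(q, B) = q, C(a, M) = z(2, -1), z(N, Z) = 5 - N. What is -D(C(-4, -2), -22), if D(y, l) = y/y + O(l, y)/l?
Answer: -2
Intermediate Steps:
C(a, M) = 3 (C(a, M) = 5 - 1*2 = 5 - 2 = 3)
D(y, l) = 2 (D(y, l) = y/y + l/l = 1 + 1 = 2)
-D(C(-4, -2), -22) = -1*2 = -2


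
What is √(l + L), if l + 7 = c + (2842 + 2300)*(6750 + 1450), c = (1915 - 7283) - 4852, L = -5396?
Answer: 11*√348337 ≈ 6492.2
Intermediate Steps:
c = -10220 (c = -5368 - 4852 = -10220)
l = 42154173 (l = -7 + (-10220 + (2842 + 2300)*(6750 + 1450)) = -7 + (-10220 + 5142*8200) = -7 + (-10220 + 42164400) = -7 + 42154180 = 42154173)
√(l + L) = √(42154173 - 5396) = √42148777 = 11*√348337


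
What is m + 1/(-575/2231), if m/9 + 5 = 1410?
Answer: 316028/25 ≈ 12641.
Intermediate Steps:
m = 12645 (m = -45 + 9*1410 = -45 + 12690 = 12645)
m + 1/(-575/2231) = 12645 + 1/(-575/2231) = 12645 + 1/(-575*1/2231) = 12645 + 1/(-25/97) = 12645 - 97/25 = 316028/25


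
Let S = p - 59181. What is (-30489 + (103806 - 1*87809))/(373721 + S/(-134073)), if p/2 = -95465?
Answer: -485746479/12526536436 ≈ -0.038777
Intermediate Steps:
p = -190930 (p = 2*(-95465) = -190930)
S = -250111 (S = -190930 - 59181 = -250111)
(-30489 + (103806 - 1*87809))/(373721 + S/(-134073)) = (-30489 + (103806 - 1*87809))/(373721 - 250111/(-134073)) = (-30489 + (103806 - 87809))/(373721 - 250111*(-1/134073)) = (-30489 + 15997)/(373721 + 250111/134073) = -14492/50106145744/134073 = -14492*134073/50106145744 = -485746479/12526536436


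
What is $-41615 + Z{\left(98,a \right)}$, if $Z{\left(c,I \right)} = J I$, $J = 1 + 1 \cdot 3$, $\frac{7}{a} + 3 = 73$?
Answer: $- \frac{208073}{5} \approx -41615.0$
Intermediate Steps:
$a = \frac{1}{10}$ ($a = \frac{7}{-3 + 73} = \frac{7}{70} = 7 \cdot \frac{1}{70} = \frac{1}{10} \approx 0.1$)
$J = 4$ ($J = 1 + 3 = 4$)
$Z{\left(c,I \right)} = 4 I$
$-41615 + Z{\left(98,a \right)} = -41615 + 4 \cdot \frac{1}{10} = -41615 + \frac{2}{5} = - \frac{208073}{5}$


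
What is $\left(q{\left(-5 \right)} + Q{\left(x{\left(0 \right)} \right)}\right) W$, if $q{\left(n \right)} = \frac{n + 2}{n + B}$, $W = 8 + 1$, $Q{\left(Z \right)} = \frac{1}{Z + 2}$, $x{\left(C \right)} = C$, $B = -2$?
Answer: $\frac{117}{14} \approx 8.3571$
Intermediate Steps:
$Q{\left(Z \right)} = \frac{1}{2 + Z}$
$W = 9$
$q{\left(n \right)} = \frac{2 + n}{-2 + n}$ ($q{\left(n \right)} = \frac{n + 2}{n - 2} = \frac{2 + n}{-2 + n}$)
$\left(q{\left(-5 \right)} + Q{\left(x{\left(0 \right)} \right)}\right) W = \left(\frac{2 - 5}{-2 - 5} + \frac{1}{2 + 0}\right) 9 = \left(\frac{1}{-7} \left(-3\right) + \frac{1}{2}\right) 9 = \left(\left(- \frac{1}{7}\right) \left(-3\right) + \frac{1}{2}\right) 9 = \left(\frac{3}{7} + \frac{1}{2}\right) 9 = \frac{13}{14} \cdot 9 = \frac{117}{14}$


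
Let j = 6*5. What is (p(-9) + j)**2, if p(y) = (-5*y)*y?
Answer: 140625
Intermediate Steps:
p(y) = -5*y**2
j = 30
(p(-9) + j)**2 = (-5*(-9)**2 + 30)**2 = (-5*81 + 30)**2 = (-405 + 30)**2 = (-375)**2 = 140625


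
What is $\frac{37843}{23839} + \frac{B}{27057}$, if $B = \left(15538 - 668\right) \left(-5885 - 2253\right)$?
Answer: $- \frac{2883782580289}{645011823} \approx -4470.9$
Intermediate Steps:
$B = -121012060$ ($B = 14870 \left(-8138\right) = -121012060$)
$\frac{37843}{23839} + \frac{B}{27057} = \frac{37843}{23839} - \frac{121012060}{27057} = - \frac{2883782580289}{645011823}$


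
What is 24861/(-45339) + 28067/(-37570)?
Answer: -195773/151130 ≈ -1.2954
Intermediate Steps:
24861/(-45339) + 28067/(-37570) = 24861*(-1/45339) + 28067*(-1/37570) = -8287/15113 - 127/170 = -195773/151130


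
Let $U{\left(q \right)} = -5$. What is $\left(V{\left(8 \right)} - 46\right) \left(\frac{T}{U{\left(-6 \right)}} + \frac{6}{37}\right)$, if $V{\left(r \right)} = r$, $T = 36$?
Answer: $\frac{49476}{185} \approx 267.44$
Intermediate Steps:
$\left(V{\left(8 \right)} - 46\right) \left(\frac{T}{U{\left(-6 \right)}} + \frac{6}{37}\right) = \left(8 - 46\right) \left(\frac{36}{-5} + \frac{6}{37}\right) = - 38 \left(36 \left(- \frac{1}{5}\right) + 6 \cdot \frac{1}{37}\right) = - 38 \left(- \frac{36}{5} + \frac{6}{37}\right) = \left(-38\right) \left(- \frac{1302}{185}\right) = \frac{49476}{185}$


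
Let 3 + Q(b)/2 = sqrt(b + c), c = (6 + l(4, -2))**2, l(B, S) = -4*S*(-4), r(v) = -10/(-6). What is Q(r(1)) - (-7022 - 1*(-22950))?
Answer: -15934 + 2*sqrt(6099)/3 ≈ -15882.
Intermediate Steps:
r(v) = 5/3 (r(v) = -10*(-1/6) = 5/3)
l(B, S) = 16*S
c = 676 (c = (6 + 16*(-2))**2 = (6 - 32)**2 = (-26)**2 = 676)
Q(b) = -6 + 2*sqrt(676 + b) (Q(b) = -6 + 2*sqrt(b + 676) = -6 + 2*sqrt(676 + b))
Q(r(1)) - (-7022 - 1*(-22950)) = (-6 + 2*sqrt(676 + 5/3)) - (-7022 - 1*(-22950)) = (-6 + 2*sqrt(2033/3)) - (-7022 + 22950) = (-6 + 2*(sqrt(6099)/3)) - 1*15928 = (-6 + 2*sqrt(6099)/3) - 15928 = -15934 + 2*sqrt(6099)/3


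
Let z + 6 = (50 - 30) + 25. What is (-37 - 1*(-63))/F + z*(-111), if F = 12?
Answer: -25961/6 ≈ -4326.8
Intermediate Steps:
z = 39 (z = -6 + ((50 - 30) + 25) = -6 + (20 + 25) = -6 + 45 = 39)
(-37 - 1*(-63))/F + z*(-111) = (-37 - 1*(-63))/12 + 39*(-111) = (-37 + 63)*(1/12) - 4329 = 26*(1/12) - 4329 = 13/6 - 4329 = -25961/6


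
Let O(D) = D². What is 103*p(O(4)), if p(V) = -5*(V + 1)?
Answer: -8755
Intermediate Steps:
p(V) = -5 - 5*V (p(V) = -5*(1 + V) = -5 - 5*V)
103*p(O(4)) = 103*(-5 - 5*4²) = 103*(-5 - 5*16) = 103*(-5 - 80) = 103*(-85) = -8755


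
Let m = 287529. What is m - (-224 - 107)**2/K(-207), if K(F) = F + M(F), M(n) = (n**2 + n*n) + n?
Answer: 24521513675/85284 ≈ 2.8753e+5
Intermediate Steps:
M(n) = n + 2*n**2 (M(n) = (n**2 + n**2) + n = 2*n**2 + n = n + 2*n**2)
K(F) = F + F*(1 + 2*F)
m - (-224 - 107)**2/K(-207) = 287529 - (-224 - 107)**2/(2*(-207)*(1 - 207)) = 287529 - (-331)**2/(2*(-207)*(-206)) = 287529 - 109561/85284 = 24521513675/85284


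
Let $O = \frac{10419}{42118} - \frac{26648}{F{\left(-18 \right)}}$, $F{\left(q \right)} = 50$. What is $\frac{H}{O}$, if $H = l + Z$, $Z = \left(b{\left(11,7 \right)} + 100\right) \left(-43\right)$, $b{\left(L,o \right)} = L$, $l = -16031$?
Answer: $\frac{21905571800}{560919757} \approx 39.053$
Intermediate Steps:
$Z = -4773$ ($Z = \left(11 + 100\right) \left(-43\right) = 111 \left(-43\right) = -4773$)
$O = - \frac{560919757}{1052950}$ ($O = \frac{10419}{42118} - \frac{26648}{50} = 10419 \cdot \frac{1}{42118} - \frac{13324}{25} = \frac{10419}{42118} - \frac{13324}{25} = - \frac{560919757}{1052950} \approx -532.71$)
$H = -20804$ ($H = -16031 - 4773 = -20804$)
$\frac{H}{O} = - \frac{20804}{- \frac{560919757}{1052950}} = \left(-20804\right) \left(- \frac{1052950}{560919757}\right) = \frac{21905571800}{560919757}$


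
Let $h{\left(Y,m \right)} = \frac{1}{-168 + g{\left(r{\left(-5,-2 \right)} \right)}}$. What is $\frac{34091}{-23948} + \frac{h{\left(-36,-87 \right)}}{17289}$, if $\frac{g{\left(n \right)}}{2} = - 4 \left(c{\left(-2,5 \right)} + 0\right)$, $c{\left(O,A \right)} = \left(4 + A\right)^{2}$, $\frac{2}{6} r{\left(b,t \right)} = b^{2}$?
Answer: $- \frac{120237462983}{84463542288} \approx -1.4235$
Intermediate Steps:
$r{\left(b,t \right)} = 3 b^{2}$
$g{\left(n \right)} = -648$ ($g{\left(n \right)} = 2 \left(- 4 \left(\left(4 + 5\right)^{2} + 0\right)\right) = 2 \left(- 4 \left(9^{2} + 0\right)\right) = 2 \left(- 4 \left(81 + 0\right)\right) = 2 \left(\left(-4\right) 81\right) = 2 \left(-324\right) = -648$)
$h{\left(Y,m \right)} = - \frac{1}{816}$ ($h{\left(Y,m \right)} = \frac{1}{-168 - 648} = \frac{1}{-816} = - \frac{1}{816}$)
$\frac{34091}{-23948} + \frac{h{\left(-36,-87 \right)}}{17289} = \frac{34091}{-23948} - \frac{1}{816 \cdot 17289} = 34091 \left(- \frac{1}{23948}\right) - \frac{1}{14107824} = - \frac{34091}{23948} - \frac{1}{14107824} = - \frac{120237462983}{84463542288}$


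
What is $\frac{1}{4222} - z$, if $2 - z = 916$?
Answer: $\frac{3858909}{4222} \approx 914.0$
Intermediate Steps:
$z = -914$ ($z = 2 - 916 = -914$)
$\frac{1}{4222} - z = \frac{1}{4222} - -914 = \frac{1}{4222} + 914 = \frac{3858909}{4222}$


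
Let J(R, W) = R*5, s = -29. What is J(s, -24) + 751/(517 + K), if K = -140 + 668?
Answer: -150774/1045 ≈ -144.28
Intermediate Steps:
J(R, W) = 5*R
K = 528
J(s, -24) + 751/(517 + K) = 5*(-29) + 751/(517 + 528) = -145 + 751/1045 = -150774/1045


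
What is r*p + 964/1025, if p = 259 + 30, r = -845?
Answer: -250309161/1025 ≈ -2.4420e+5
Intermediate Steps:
p = 289
r*p + 964/1025 = -845*289 + 964/1025 = -244205 + 964*(1/1025) = -244205 + 964/1025 = -250309161/1025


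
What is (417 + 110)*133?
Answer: 70091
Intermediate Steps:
(417 + 110)*133 = 527*133 = 70091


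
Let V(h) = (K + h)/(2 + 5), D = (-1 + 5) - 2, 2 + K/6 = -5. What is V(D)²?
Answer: 1600/49 ≈ 32.653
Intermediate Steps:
K = -42 (K = -12 + 6*(-5) = -12 - 30 = -42)
D = 2 (D = 4 - 2 = 2)
V(h) = -6 + h/7 (V(h) = (-42 + h)/(2 + 5) = (-42 + h)/7 = (-42 + h)*(⅐) = -6 + h/7)
V(D)² = (-6 + (⅐)*2)² = (-6 + 2/7)² = (-40/7)² = 1600/49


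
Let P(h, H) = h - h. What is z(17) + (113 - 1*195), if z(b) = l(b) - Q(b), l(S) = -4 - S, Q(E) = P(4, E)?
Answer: -103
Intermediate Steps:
P(h, H) = 0
Q(E) = 0
z(b) = -4 - b (z(b) = (-4 - b) - 1*0 = (-4 - b) + 0 = -4 - b)
z(17) + (113 - 1*195) = (-4 - 1*17) + (113 - 1*195) = (-4 - 17) + (113 - 195) = -21 - 82 = -103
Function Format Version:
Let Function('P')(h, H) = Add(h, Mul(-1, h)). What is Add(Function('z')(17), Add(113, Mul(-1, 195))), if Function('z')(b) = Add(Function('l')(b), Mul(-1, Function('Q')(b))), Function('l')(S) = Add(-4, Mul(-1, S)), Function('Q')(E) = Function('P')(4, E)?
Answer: -103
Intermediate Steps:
Function('P')(h, H) = 0
Function('Q')(E) = 0
Function('z')(b) = Add(-4, Mul(-1, b)) (Function('z')(b) = Add(Add(-4, Mul(-1, b)), Mul(-1, 0)) = Add(Add(-4, Mul(-1, b)), 0) = Add(-4, Mul(-1, b)))
Add(Function('z')(17), Add(113, Mul(-1, 195))) = Add(Add(-4, Mul(-1, 17)), Add(113, Mul(-1, 195))) = Add(Add(-4, -17), Add(113, -195)) = Add(-21, -82) = -103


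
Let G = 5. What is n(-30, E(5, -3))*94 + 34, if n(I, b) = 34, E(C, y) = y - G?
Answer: 3230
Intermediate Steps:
E(C, y) = -5 + y (E(C, y) = y - 1*5 = y - 5 = -5 + y)
n(-30, E(5, -3))*94 + 34 = 34*94 + 34 = 3196 + 34 = 3230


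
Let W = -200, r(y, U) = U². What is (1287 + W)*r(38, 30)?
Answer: 978300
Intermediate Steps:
(1287 + W)*r(38, 30) = (1287 - 200)*30² = 1087*900 = 978300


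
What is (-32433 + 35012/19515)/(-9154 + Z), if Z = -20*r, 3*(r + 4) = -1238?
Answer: 632894983/16015310 ≈ 39.518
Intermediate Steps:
r = -1250/3 (r = -4 + (⅓)*(-1238) = -4 - 1238/3 = -1250/3 ≈ -416.67)
Z = 25000/3 (Z = -20*(-1250/3) = 25000/3 ≈ 8333.3)
(-32433 + 35012/19515)/(-9154 + Z) = (-32433 + 35012/19515)/(-9154 + 25000/3) = (-32433 + 35012*(1/19515))/(-2462/3) = (-32433 + 35012/19515)*(-3/2462) = -632894983/19515*(-3/2462) = 632894983/16015310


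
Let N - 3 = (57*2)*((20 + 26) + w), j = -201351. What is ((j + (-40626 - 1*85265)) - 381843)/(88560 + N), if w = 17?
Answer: -10909/1473 ≈ -7.4060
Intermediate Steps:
N = 7185 (N = 3 + (57*2)*((20 + 26) + 17) = 3 + 114*(46 + 17) = 3 + 114*63 = 3 + 7182 = 7185)
((j + (-40626 - 1*85265)) - 381843)/(88560 + N) = ((-201351 + (-40626 - 1*85265)) - 381843)/(88560 + 7185) = ((-201351 + (-40626 - 85265)) - 381843)/95745 = ((-201351 - 125891) - 381843)*(1/95745) = (-327242 - 381843)*(1/95745) = -709085*1/95745 = -10909/1473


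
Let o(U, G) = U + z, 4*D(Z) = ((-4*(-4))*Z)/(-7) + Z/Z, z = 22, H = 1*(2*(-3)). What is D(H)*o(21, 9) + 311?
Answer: 13137/28 ≈ 469.18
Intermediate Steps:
H = -6 (H = 1*(-6) = -6)
D(Z) = ¼ - 4*Z/7 (D(Z) = (((-4*(-4))*Z)/(-7) + Z/Z)/4 = ((16*Z)*(-⅐) + 1)/4 = (-16*Z/7 + 1)/4 = (1 - 16*Z/7)/4 = ¼ - 4*Z/7)
o(U, G) = 22 + U (o(U, G) = U + 22 = 22 + U)
D(H)*o(21, 9) + 311 = (¼ - 4/7*(-6))*(22 + 21) + 311 = (¼ + 24/7)*43 + 311 = (103/28)*43 + 311 = 4429/28 + 311 = 13137/28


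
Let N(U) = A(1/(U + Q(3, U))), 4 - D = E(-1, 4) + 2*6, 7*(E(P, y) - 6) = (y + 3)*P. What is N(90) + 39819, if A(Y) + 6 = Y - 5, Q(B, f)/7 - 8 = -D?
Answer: 9434497/237 ≈ 39808.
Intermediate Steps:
E(P, y) = 6 + P*(3 + y)/7 (E(P, y) = 6 + ((y + 3)*P)/7 = 6 + ((3 + y)*P)/7 = 6 + (P*(3 + y))/7 = 6 + P*(3 + y)/7)
D = -13 (D = 4 - ((6 + (3/7)*(-1) + (⅐)*(-1)*4) + 2*6) = 4 - ((6 - 3/7 - 4/7) + 12) = 4 - (5 + 12) = 4 - 1*17 = 4 - 17 = -13)
Q(B, f) = 147 (Q(B, f) = 56 + 7*(-1*(-13)) = 56 + 7*13 = 56 + 91 = 147)
A(Y) = -11 + Y (A(Y) = -6 + (Y - 5) = -6 + (-5 + Y) = -11 + Y)
N(U) = -11 + 1/(147 + U) (N(U) = -11 + 1/(U + 147) = -11 + 1/(147 + U))
N(90) + 39819 = (-1616 - 11*90)/(147 + 90) + 39819 = (-1616 - 990)/237 + 39819 = (1/237)*(-2606) + 39819 = -2606/237 + 39819 = 9434497/237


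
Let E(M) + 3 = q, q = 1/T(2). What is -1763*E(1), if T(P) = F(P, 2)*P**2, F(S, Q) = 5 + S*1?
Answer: 146329/28 ≈ 5226.0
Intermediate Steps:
F(S, Q) = 5 + S
T(P) = P**2*(5 + P) (T(P) = (5 + P)*P**2 = P**2*(5 + P))
q = 1/28 (q = 1/(2**2*(5 + 2)) = 1/(4*7) = 1/28 ≈ 0.035714)
E(M) = -83/28 (E(M) = -3 + 1/28 = -83/28)
-1763*E(1) = -1763*(-83/28) = 146329/28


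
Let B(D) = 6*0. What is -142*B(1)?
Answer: 0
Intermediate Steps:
B(D) = 0
-142*B(1) = -142*0 = 0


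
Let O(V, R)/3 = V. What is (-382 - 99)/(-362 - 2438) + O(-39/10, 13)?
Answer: -32279/2800 ≈ -11.528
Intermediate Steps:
O(V, R) = 3*V
(-382 - 99)/(-362 - 2438) + O(-39/10, 13) = (-382 - 99)/(-362 - 2438) + 3*(-39/10) = -481/(-2800) + 3*(-39*⅒) = -481*(-1/2800) + 3*(-39/10) = 481/2800 - 117/10 = -32279/2800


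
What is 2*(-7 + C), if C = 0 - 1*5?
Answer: -24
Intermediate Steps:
C = -5 (C = 0 - 5 = -5)
2*(-7 + C) = 2*(-7 - 5) = 2*(-12) = -24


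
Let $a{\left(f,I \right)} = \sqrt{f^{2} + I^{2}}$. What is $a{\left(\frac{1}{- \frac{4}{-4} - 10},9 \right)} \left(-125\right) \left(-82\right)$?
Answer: $\frac{10250 \sqrt{6562}}{9} \approx 92257.0$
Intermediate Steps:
$a{\left(f,I \right)} = \sqrt{I^{2} + f^{2}}$
$a{\left(\frac{1}{- \frac{4}{-4} - 10},9 \right)} \left(-125\right) \left(-82\right) = \sqrt{9^{2} + \left(\frac{1}{- \frac{4}{-4} - 10}\right)^{2}} \left(-125\right) \left(-82\right) = \sqrt{81 + \left(\frac{1}{\left(-4\right) \left(- \frac{1}{4}\right) - 10}\right)^{2}} \left(-125\right) \left(-82\right) = \sqrt{81 + \left(\frac{1}{1 - 10}\right)^{2}} \left(-125\right) \left(-82\right) = \sqrt{81 + \left(\frac{1}{-9}\right)^{2}} \left(-125\right) \left(-82\right) = \sqrt{81 + \left(- \frac{1}{9}\right)^{2}} \left(-125\right) \left(-82\right) = \sqrt{81 + \frac{1}{81}} \left(-125\right) \left(-82\right) = \sqrt{\frac{6562}{81}} \left(-125\right) \left(-82\right) = \frac{\sqrt{6562}}{9} \left(-125\right) \left(-82\right) = - \frac{125 \sqrt{6562}}{9} \left(-82\right) = \frac{10250 \sqrt{6562}}{9}$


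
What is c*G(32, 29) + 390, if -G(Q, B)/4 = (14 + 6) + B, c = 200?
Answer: -38810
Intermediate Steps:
G(Q, B) = -80 - 4*B (G(Q, B) = -4*((14 + 6) + B) = -4*(20 + B) = -80 - 4*B)
c*G(32, 29) + 390 = 200*(-80 - 4*29) + 390 = 200*(-80 - 116) + 390 = 200*(-196) + 390 = -39200 + 390 = -38810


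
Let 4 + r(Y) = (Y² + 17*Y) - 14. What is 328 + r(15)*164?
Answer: 76096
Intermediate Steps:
r(Y) = -18 + Y² + 17*Y (r(Y) = -4 + ((Y² + 17*Y) - 14) = -4 + (-14 + Y² + 17*Y) = -18 + Y² + 17*Y)
328 + r(15)*164 = 328 + (-18 + 15² + 17*15)*164 = 328 + (-18 + 225 + 255)*164 = 328 + 462*164 = 328 + 75768 = 76096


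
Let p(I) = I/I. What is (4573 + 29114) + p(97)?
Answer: 33688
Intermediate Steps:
p(I) = 1
(4573 + 29114) + p(97) = (4573 + 29114) + 1 = 33687 + 1 = 33688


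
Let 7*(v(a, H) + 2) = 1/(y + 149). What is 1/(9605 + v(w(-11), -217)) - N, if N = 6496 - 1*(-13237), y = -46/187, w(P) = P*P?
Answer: -36898474924633/1869886744 ≈ -19733.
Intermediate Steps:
w(P) = P²
y = -46/187 (y = -46*1/187 = -46/187 ≈ -0.24599)
N = 19733 (N = 6496 + 13237 = 19733)
v(a, H) = -389251/194719 (v(a, H) = -2 + 1/(7*(-46/187 + 149)) = -2 + 1/(7*(27817/187)) = -2 + (⅐)*(187/27817) = -2 + 187/194719 = -389251/194719)
1/(9605 + v(w(-11), -217)) - N = 1/(9605 - 389251/194719) - 1*19733 = 1/(1869886744/194719) - 19733 = 194719/1869886744 - 19733 = -36898474924633/1869886744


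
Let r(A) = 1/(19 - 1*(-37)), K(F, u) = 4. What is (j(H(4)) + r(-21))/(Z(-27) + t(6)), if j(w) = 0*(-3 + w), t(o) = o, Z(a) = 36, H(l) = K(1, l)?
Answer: 1/2352 ≈ 0.00042517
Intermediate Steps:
H(l) = 4
j(w) = 0
r(A) = 1/56 (r(A) = 1/(19 + 37) = 1/56)
(j(H(4)) + r(-21))/(Z(-27) + t(6)) = (0 + 1/56)/(36 + 6) = (1/56)/42 = (1/56)*(1/42) = 1/2352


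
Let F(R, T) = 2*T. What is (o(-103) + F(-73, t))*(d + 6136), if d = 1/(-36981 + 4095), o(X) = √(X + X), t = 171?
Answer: 3833981405/1827 + 201788495*I*√206/32886 ≈ 2.0985e+6 + 88068.0*I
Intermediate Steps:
o(X) = √2*√X (o(X) = √(2*X) = √2*√X)
d = -1/32886 (d = 1/(-32886) = -1/32886 ≈ -3.0408e-5)
(o(-103) + F(-73, t))*(d + 6136) = (√2*√(-103) + 2*171)*(-1/32886 + 6136) = (√2*(I*√103) + 342)*(201788495/32886) = (I*√206 + 342)*(201788495/32886) = (342 + I*√206)*(201788495/32886) = 3833981405/1827 + 201788495*I*√206/32886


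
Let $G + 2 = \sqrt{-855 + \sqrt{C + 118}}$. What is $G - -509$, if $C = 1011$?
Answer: $507 + \sqrt{-855 + \sqrt{1129}} \approx 507.0 + 28.66 i$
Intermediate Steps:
$G = -2 + \sqrt{-855 + \sqrt{1129}}$ ($G = -2 + \sqrt{-855 + \sqrt{1011 + 118}} = -2 + \sqrt{-855 + \sqrt{1129}} \approx -2.0 + 28.66 i$)
$G - -509 = \left(-2 + i \sqrt{855 - \sqrt{1129}}\right) - -509 = \left(-2 + i \sqrt{855 - \sqrt{1129}}\right) + 509 = 507 + i \sqrt{855 - \sqrt{1129}}$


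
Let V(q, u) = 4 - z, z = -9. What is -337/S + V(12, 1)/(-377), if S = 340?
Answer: -10113/9860 ≈ -1.0257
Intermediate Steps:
V(q, u) = 13 (V(q, u) = 4 - 1*(-9) = 4 + 9 = 13)
-337/S + V(12, 1)/(-377) = -337/340 + 13/(-377) = -337*1/340 + 13*(-1/377) = -337/340 - 1/29 = -10113/9860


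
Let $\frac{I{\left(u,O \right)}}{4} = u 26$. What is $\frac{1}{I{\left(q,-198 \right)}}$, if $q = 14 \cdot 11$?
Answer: $\frac{1}{16016} \approx 6.2438 \cdot 10^{-5}$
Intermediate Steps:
$q = 154$
$I{\left(u,O \right)} = 104 u$ ($I{\left(u,O \right)} = 4 u 26 = 4 \cdot 26 u = 104 u$)
$\frac{1}{I{\left(q,-198 \right)}} = \frac{1}{104 \cdot 154} = \frac{1}{16016}$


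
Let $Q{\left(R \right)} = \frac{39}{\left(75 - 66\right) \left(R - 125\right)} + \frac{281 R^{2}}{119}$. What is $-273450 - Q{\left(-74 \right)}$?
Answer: $- \frac{20345344135}{71043} \approx -2.8638 \cdot 10^{5}$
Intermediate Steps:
$Q{\left(R \right)} = \frac{39}{-1125 + 9 R} + \frac{281 R^{2}}{119}$ ($Q{\left(R \right)} = \frac{39}{9 \left(-125 + R\right)} + 281 R^{2} \cdot \frac{1}{119} = \frac{39}{-1125 + 9 R} + \frac{281 R^{2}}{119}$)
$-273450 - Q{\left(-74 \right)} = -273450 - \frac{1547 - 105375 \left(-74\right)^{2} + 843 \left(-74\right)^{3}}{357 \left(-125 - 74\right)} = -273450 - \frac{1547 - 577033500 + 843 \left(-405224\right)}{357 \left(-199\right)} = -273450 - \frac{1}{357} \left(- \frac{1}{199}\right) \left(1547 - 577033500 - 341603832\right) = -273450 - \frac{1}{357} \left(- \frac{1}{199}\right) \left(-918635785\right) = -273450 - \frac{918635785}{71043} = - \frac{20345344135}{71043}$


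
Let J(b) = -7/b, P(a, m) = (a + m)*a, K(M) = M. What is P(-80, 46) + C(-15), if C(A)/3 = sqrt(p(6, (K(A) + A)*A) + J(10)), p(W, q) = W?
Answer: 2720 + 3*sqrt(530)/10 ≈ 2726.9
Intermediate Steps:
P(a, m) = a*(a + m)
C(A) = 3*sqrt(530)/10 (C(A) = 3*sqrt(6 - 7/10) = 3*sqrt(53/10) = 3*(sqrt(530)/10) = 3*sqrt(530)/10)
P(-80, 46) + C(-15) = -80*(-80 + 46) + 3*sqrt(530)/10 = -80*(-34) + 3*sqrt(530)/10 = 2720 + 3*sqrt(530)/10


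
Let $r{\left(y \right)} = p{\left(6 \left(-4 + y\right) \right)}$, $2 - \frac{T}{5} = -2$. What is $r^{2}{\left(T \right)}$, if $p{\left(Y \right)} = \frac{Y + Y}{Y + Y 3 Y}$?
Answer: $\frac{4}{83521} \approx 4.7892 \cdot 10^{-5}$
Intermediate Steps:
$T = 20$ ($T = 10 - -10 = 10 + 10 = 20$)
$p{\left(Y \right)} = \frac{2 Y}{Y + 3 Y^{2}}$ ($p{\left(Y \right)} = \frac{2 Y}{Y + 3 Y Y} = \frac{2 Y}{Y + 3 Y^{2}}$)
$r{\left(y \right)} = \frac{2}{-71 + 18 y}$ ($r{\left(y \right)} = \frac{2}{1 + 3 \cdot 6 \left(-4 + y\right)} = \frac{2}{1 + 3 \left(-24 + 6 y\right)} = \frac{2}{1 + \left(-72 + 18 y\right)} = \frac{2}{-71 + 18 y}$)
$r^{2}{\left(T \right)} = \left(\frac{2}{-71 + 18 \cdot 20}\right)^{2} = \left(\frac{2}{-71 + 360}\right)^{2} = \left(\frac{2}{289}\right)^{2} = \frac{4}{83521}$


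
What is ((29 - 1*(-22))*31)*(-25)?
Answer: -39525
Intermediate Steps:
((29 - 1*(-22))*31)*(-25) = ((29 + 22)*31)*(-25) = (51*31)*(-25) = 1581*(-25) = -39525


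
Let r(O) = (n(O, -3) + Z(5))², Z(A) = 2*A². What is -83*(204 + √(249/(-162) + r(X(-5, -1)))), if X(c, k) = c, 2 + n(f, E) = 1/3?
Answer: -16932 - 83*√756402/18 ≈ -20942.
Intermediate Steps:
n(f, E) = -5/3 (n(f, E) = -2 + 1/3 = -2 + ⅓ = -5/3)
r(O) = 21025/9 (r(O) = (-5/3 + 2*5²)² = (-5/3 + 2*25)² = (-5/3 + 50)² = (145/3)² = 21025/9)
-83*(204 + √(249/(-162) + r(X(-5, -1)))) = -83*(204 + √(249/(-162) + 21025/9)) = -83*(204 + √(249*(-1/162) + 21025/9)) = -83*(204 + √(-83/54 + 21025/9)) = -83*(204 + √(126067/54)) = -83*(204 + √756402/18) = -16932 - 83*√756402/18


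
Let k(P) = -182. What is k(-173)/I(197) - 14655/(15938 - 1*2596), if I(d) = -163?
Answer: 39479/2174746 ≈ 0.018153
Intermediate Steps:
k(-173)/I(197) - 14655/(15938 - 1*2596) = -182/(-163) - 14655/(15938 - 1*2596) = -182*(-1/163) - 14655/(15938 - 2596) = 182/163 - 14655/13342 = 39479/2174746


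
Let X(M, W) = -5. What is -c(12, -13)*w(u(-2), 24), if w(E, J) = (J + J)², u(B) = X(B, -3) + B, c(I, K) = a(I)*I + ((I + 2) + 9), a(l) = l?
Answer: -384768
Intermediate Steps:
c(I, K) = 11 + I + I² (c(I, K) = I*I + ((I + 2) + 9) = I² + ((2 + I) + 9) = I² + (11 + I) = 11 + I + I²)
u(B) = -5 + B
w(E, J) = 4*J² (w(E, J) = (2*J)² = 4*J²)
-c(12, -13)*w(u(-2), 24) = -(11 + 12 + 12²)*4*24² = -(11 + 12 + 144)*4*576 = -167*2304 = -1*384768 = -384768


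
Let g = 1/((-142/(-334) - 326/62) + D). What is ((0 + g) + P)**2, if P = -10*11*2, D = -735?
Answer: 710026120769247529/14669780913225 ≈ 48401.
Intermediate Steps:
g = -5177/3830115 (g = 1/((-142/(-334) - 326/62) - 735) = 1/((-142*(-1/334) - 326*1/62) - 735) = 1/((71/167 - 163/31) - 735) = 1/(-25020/5177 - 735) = 1/(-3830115/5177) = -5177/3830115 ≈ -0.0013517)
P = -220 (P = -110*2 = -220)
((0 + g) + P)**2 = ((0 - 5177/3830115) - 220)**2 = (-5177/3830115 - 220)**2 = (-842630477/3830115)**2 = 710026120769247529/14669780913225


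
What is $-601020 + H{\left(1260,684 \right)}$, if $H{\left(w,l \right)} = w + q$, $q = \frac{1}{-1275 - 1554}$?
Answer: $- \frac{1696721041}{2829} \approx -5.9976 \cdot 10^{5}$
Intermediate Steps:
$q = - \frac{1}{2829}$ ($q = \frac{1}{-2829} = - \frac{1}{2829} \approx -0.00035348$)
$H{\left(w,l \right)} = - \frac{1}{2829} + w$ ($H{\left(w,l \right)} = w - \frac{1}{2829} = - \frac{1}{2829} + w$)
$-601020 + H{\left(1260,684 \right)} = -601020 + \left(- \frac{1}{2829} + 1260\right) = -601020 + \frac{3564539}{2829} = - \frac{1696721041}{2829}$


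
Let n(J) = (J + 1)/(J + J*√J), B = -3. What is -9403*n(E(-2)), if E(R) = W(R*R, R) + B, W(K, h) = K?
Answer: -9403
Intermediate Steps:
E(R) = -3 + R² (E(R) = R*R - 3 = R² - 3 = -3 + R²)
n(J) = (1 + J)/(J + J^(3/2))
-9403*n(E(-2)) = -9403*(1 + (-3 + (-2)²))/((-3 + (-2)²) + (-3 + (-2)²)^(3/2)) = -9403*(1 + (-3 + 4))/((-3 + 4) + (-3 + 4)^(3/2)) = -9403*(1 + 1)/(1 + 1^(3/2)) = -9403*2/(1 + 1) = -9403*2/2 = -9403*1 = -9403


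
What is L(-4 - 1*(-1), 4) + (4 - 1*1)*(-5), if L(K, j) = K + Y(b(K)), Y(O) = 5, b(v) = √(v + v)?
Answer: -13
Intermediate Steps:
b(v) = √2*√v (b(v) = √(2*v) = √2*√v)
L(K, j) = 5 + K (L(K, j) = K + 5 = 5 + K)
L(-4 - 1*(-1), 4) + (4 - 1*1)*(-5) = (5 + (-4 - 1*(-1))) + (4 - 1*1)*(-5) = (5 + (-4 + 1)) + (4 - 1)*(-5) = (5 - 3) + 3*(-5) = 2 - 15 = -13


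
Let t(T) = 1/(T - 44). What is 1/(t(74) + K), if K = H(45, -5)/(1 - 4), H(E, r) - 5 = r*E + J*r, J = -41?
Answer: 30/151 ≈ 0.19868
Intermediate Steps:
H(E, r) = 5 - 41*r + E*r (H(E, r) = 5 + (r*E - 41*r) = 5 + (E*r - 41*r) = 5 + (-41*r + E*r) = 5 - 41*r + E*r)
t(T) = 1/(-44 + T)
K = 5 (K = (5 - 41*(-5) + 45*(-5))/(1 - 4) = (5 + 205 - 225)/(-3) = -15*(-⅓) = 5)
1/(t(74) + K) = 1/(1/(-44 + 74) + 5) = 1/(1/30 + 5) = 1/(151/30) = 30/151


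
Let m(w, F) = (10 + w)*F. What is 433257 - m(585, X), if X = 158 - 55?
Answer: 371972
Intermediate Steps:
X = 103
m(w, F) = F*(10 + w)
433257 - m(585, X) = 433257 - 103*(10 + 585) = 433257 - 103*595 = 433257 - 1*61285 = 433257 - 61285 = 371972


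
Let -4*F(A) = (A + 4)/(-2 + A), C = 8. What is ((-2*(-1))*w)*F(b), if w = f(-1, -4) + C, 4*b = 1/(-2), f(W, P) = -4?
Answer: 62/17 ≈ 3.6471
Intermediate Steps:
b = -⅛ (b = (¼)/(-2) = (¼)*(-½) = -⅛ ≈ -0.12500)
F(A) = -(4 + A)/(4*(-2 + A)) (F(A) = -(A + 4)/(4*(-2 + A)) = -(4 + A)/(4*(-2 + A)))
w = 4 (w = -4 + 8 = 4)
((-2*(-1))*w)*F(b) = (-2*(-1)*4)*((-4 - 1*(-⅛))/(4*(-2 - ⅛))) = (2*4)*((-4 + ⅛)/(4*(-17/8))) = 8*((¼)*(-8/17)*(-31/8)) = 8*(31/68) = 62/17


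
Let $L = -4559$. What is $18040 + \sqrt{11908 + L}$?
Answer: $18040 + \sqrt{7349} \approx 18126.0$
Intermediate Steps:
$18040 + \sqrt{11908 + L} = 18040 + \sqrt{11908 - 4559} = 18040 + \sqrt{7349}$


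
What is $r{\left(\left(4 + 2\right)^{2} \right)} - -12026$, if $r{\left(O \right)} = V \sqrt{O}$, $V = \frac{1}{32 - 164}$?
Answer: $\frac{264571}{22} \approx 12026.0$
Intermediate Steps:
$V = - \frac{1}{132}$ ($V = \frac{1}{-132} = - \frac{1}{132} \approx -0.0075758$)
$r{\left(O \right)} = - \frac{\sqrt{O}}{132}$
$r{\left(\left(4 + 2\right)^{2} \right)} - -12026 = - \frac{\sqrt{\left(4 + 2\right)^{2}}}{132} - -12026 = - \frac{\sqrt{6^{2}}}{132} + 12026 = - \frac{\sqrt{36}}{132} + 12026 = \left(- \frac{1}{132}\right) 6 + 12026 = - \frac{1}{22} + 12026 = \frac{264571}{22}$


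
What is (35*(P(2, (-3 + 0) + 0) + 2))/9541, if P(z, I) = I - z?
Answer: -15/1363 ≈ -0.011005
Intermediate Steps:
(35*(P(2, (-3 + 0) + 0) + 2))/9541 = (35*((((-3 + 0) + 0) - 1*2) + 2))/9541 = (35*(((-3 + 0) - 2) + 2))*(1/9541) = (35*((-3 - 2) + 2))*(1/9541) = (35*(-5 + 2))*(1/9541) = (35*(-3))*(1/9541) = -105*1/9541 = -15/1363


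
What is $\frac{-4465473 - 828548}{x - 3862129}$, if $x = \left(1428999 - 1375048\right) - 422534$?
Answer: $\frac{5294021}{4230712} \approx 1.2513$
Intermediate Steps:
$x = -368583$ ($x = 53951 - 422534 = -368583$)
$\frac{-4465473 - 828548}{x - 3862129} = \frac{-4465473 - 828548}{-368583 - 3862129} = \frac{-4465473 - 828548}{-4230712} = \left(-5294021\right) \left(- \frac{1}{4230712}\right) = \frac{5294021}{4230712}$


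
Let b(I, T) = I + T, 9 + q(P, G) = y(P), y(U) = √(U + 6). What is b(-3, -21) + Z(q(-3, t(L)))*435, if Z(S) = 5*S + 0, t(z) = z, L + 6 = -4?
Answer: -19599 + 2175*√3 ≈ -15832.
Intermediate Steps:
L = -10 (L = -6 - 4 = -10)
y(U) = √(6 + U)
q(P, G) = -9 + √(6 + P)
Z(S) = 5*S
b(-3, -21) + Z(q(-3, t(L)))*435 = (-3 - 21) + (5*(-9 + √(6 - 3)))*435 = -24 + (5*(-9 + √3))*435 = -24 + (-45 + 5*√3)*435 = -24 + (-19575 + 2175*√3) = -19599 + 2175*√3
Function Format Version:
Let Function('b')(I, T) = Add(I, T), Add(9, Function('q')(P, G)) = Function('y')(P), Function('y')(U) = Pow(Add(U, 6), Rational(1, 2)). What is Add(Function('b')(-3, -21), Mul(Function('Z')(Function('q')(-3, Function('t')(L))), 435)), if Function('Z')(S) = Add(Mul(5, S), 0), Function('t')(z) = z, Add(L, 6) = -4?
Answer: Add(-19599, Mul(2175, Pow(3, Rational(1, 2)))) ≈ -15832.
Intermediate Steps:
L = -10 (L = Add(-6, -4) = -10)
Function('y')(U) = Pow(Add(6, U), Rational(1, 2))
Function('q')(P, G) = Add(-9, Pow(Add(6, P), Rational(1, 2)))
Function('Z')(S) = Mul(5, S)
Add(Function('b')(-3, -21), Mul(Function('Z')(Function('q')(-3, Function('t')(L))), 435)) = Add(Add(-3, -21), Mul(Mul(5, Add(-9, Pow(Add(6, -3), Rational(1, 2)))), 435)) = Add(-24, Mul(Mul(5, Add(-9, Pow(3, Rational(1, 2)))), 435)) = Add(-24, Mul(Add(-45, Mul(5, Pow(3, Rational(1, 2)))), 435)) = Add(-24, Add(-19575, Mul(2175, Pow(3, Rational(1, 2))))) = Add(-19599, Mul(2175, Pow(3, Rational(1, 2))))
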